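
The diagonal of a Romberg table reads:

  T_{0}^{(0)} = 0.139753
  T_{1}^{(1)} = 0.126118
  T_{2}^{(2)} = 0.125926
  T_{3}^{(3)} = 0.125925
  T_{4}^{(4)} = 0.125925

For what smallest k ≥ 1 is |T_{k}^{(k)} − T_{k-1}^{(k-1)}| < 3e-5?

k = 3

|T_{1}^{(1)} − T_{0}^{(0)}| = 0.013635 ≥ 3e-5
|T_{2}^{(2)} − T_{1}^{(1)}| = 0.000192 ≥ 3e-5
|T_{3}^{(3)} − T_{2}^{(2)}| = 0.000001 < 3e-5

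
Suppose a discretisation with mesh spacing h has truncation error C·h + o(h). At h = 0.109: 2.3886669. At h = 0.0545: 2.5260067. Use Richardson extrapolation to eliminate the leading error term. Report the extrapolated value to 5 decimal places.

The leading error scales as h; refining by a factor of 2 reduces it by 2^1 = 2.
Extrapolated value = (2·A(h/2) − A(h)) / (2 − 1)
= (2·2.5260067 − 2.3886669) / 1
= 2.6633465 / 1 = 2.6633465

2.66335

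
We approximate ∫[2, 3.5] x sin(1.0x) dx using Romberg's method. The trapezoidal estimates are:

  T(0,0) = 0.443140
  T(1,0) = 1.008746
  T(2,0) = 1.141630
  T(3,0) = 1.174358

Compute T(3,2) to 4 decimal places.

Richardson extrapolation on the trapezoidal column (denominator 4−1=3):
T(2,1) = 1.141630 + (1.141630 − 1.008746)/3 = 1.185925
T(3,1) = (4·1.174358 − 1.141630) / 3 = 1.185267
T(3,2) = (16·1.185267 − 1.185925) / 15 = 1.185223

1.1852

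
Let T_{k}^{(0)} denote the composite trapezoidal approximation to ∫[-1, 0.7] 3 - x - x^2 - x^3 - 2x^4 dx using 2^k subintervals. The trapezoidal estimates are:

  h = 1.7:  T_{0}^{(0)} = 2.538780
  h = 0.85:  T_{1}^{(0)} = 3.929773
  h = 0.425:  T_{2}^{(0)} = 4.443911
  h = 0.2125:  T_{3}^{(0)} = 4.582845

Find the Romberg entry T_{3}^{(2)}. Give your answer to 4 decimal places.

Richardson extrapolation on the trapezoidal column (denominator 4−1=3):
T_{2}^{(1)} = 4.443911 + (4.443911 − 3.929773)/3 = 4.615290
T_{3}^{(1)} = 4.582845 + (4.582845 − 4.443911)/3 = 4.629156
T_{3}^{(2)} = (16·4.629156 − 4.615290) / 15 = 4.630080

4.6301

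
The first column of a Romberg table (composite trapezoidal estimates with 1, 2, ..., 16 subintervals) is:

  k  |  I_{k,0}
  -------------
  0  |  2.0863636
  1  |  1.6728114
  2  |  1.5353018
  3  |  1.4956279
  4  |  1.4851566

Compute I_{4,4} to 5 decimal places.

1.48161

I_{1,1} = (4·1.6728114 − 2.0863636) / 3 = 1.5349607
I_{2,1} = (4·1.5353018 − 1.6728114) / 3 = 1.4894653
I_{3,1} = (4·1.4956279 − 1.5353018) / 3 = 1.4824033
I_{4,1} = (4·1.4851566 − 1.4956279) / 3 = 1.4816662
I_{2,2} = (16·1.4894653 − 1.5349607) / 15 = 1.4864323
I_{3,2} = (16·1.4824033 − 1.4894653) / 15 = 1.4819325
I_{4,2} = (16·1.4816662 − 1.4824033) / 15 = 1.4816171
I_{3,3} = 1.4819325 + (1.4819325 − 1.4864323)/63 = 1.4818611
I_{4,3} = 1.4816171 + (1.4816171 − 1.4819325)/63 = 1.4816121
I_{4,4} = 1.4816121 + (1.4816121 − 1.4818611)/255 = 1.4816111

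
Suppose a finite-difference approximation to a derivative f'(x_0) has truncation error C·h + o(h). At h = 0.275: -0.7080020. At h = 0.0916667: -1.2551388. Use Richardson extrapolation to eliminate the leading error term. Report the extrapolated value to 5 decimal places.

-1.52871

Extrapolated value = (3·A(h/3) − A(h)) / (3 − 1)
= (3·(-1.2551388) − (-0.7080020)) / 2
= -3.0574144 / 2 = -1.5287072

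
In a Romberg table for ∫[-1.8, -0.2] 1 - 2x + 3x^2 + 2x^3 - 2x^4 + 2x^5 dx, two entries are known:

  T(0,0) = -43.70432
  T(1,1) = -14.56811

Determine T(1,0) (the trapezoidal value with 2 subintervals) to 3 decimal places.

From T(1,1) = (4·T(1,0) − T(0,0))/3, solve for T(1,0):
4·T(1,0) = 3·(-14.56811) + (-43.70432) = -87.40865
T(1,0) = -21.85216

-21.852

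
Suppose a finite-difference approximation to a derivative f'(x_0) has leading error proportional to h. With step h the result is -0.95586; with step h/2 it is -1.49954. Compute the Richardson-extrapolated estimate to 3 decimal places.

-2.043

The leading error scales as h; refining by a factor of 2 reduces it by 2^1 = 2.
Extrapolated value = (2·A(h/2) − A(h)) / (2 − 1)
= (2·(-1.49954) − (-0.95586)) / 1
= -2.04322 / 1 = -2.04322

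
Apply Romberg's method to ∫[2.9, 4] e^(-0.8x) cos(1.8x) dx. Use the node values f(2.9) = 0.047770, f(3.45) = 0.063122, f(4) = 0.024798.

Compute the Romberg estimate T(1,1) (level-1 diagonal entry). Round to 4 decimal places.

0.0596

T(0,0) (trapezoid, 1 panel, h=1.1000): 0.039912
T(1,0) (trapezoid, 2 panels, h=0.5500): 0.054673
T(1,1) = 0.054673 + (0.054673 − 0.039912)/3 = 0.059593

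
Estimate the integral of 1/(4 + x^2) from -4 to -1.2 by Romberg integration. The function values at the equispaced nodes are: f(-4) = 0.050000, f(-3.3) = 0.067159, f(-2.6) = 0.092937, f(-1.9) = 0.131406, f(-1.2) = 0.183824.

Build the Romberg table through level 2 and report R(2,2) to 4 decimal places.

R(0,0) (trapezoid, 1 panel, h=2.8000): 0.327354
R(1,0) (trapezoid, 2 panels, h=1.4000): 0.293789
R(2,0) (trapezoid, 4 panels, h=0.7000): 0.285890
R(1,1) = 0.293789 + (0.293789 − 0.327354)/3 = 0.282601
R(2,1) = 0.285890 + (0.285890 − 0.293789)/3 = 0.283257
R(2,2) = 0.283257 + (0.283257 − 0.282601)/15 = 0.283301

0.2833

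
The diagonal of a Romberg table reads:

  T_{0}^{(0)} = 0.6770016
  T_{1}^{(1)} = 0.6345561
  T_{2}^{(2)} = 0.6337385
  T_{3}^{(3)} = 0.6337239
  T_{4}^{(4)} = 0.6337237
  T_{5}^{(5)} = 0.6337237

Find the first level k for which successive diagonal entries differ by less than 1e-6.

|T_{1}^{(1)} − T_{0}^{(0)}| = 0.0424455 ≥ 1e-6
|T_{2}^{(2)} − T_{1}^{(1)}| = 0.0008176 ≥ 1e-6
|T_{3}^{(3)} − T_{2}^{(2)}| = 0.0000146 ≥ 1e-6
|T_{4}^{(4)} − T_{3}^{(3)}| = 0.0000002 < 1e-6

k = 4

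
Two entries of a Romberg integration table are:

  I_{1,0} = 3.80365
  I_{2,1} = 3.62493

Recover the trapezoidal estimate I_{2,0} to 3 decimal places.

From I_{2,1} = (4·I_{2,0} − I_{1,0})/3, solve for I_{2,0}:
4·I_{2,0} = 3·3.62493 + 3.80365 = 14.67844
I_{2,0} = 3.66961

3.670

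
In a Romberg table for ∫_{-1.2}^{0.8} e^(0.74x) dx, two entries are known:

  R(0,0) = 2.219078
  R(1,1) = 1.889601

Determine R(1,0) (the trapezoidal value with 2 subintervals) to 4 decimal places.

From R(1,1) = (4·R(1,0) − R(0,0))/3, solve for R(1,0):
4·R(1,0) = 3·1.889601 + 2.219078 = 7.887881
R(1,0) = 1.971970

1.9720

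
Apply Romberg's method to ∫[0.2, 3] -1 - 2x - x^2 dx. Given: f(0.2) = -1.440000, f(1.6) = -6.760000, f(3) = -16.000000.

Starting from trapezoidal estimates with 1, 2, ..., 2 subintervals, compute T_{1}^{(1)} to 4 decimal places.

-20.7573

T_{0}^{(0)} (trapezoid, 1 panel, h=2.8000): -24.416000
T_{1}^{(0)} (trapezoid, 2 panels, h=1.4000): -21.672000
T_{1}^{(1)} = -21.672000 + (-21.672000 − (-24.416000))/3 = -20.757333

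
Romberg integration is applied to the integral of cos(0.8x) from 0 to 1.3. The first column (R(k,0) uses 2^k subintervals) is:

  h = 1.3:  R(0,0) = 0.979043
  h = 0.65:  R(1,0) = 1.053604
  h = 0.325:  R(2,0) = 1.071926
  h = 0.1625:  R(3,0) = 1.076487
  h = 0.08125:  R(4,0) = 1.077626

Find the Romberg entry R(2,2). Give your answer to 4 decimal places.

1.0780

R(1,1) = (4·1.053604 − 0.979043) / 3 = 1.078458
R(2,1) = 1.071926 + (1.071926 − 1.053604)/3 = 1.078033
R(2,2) = (16·1.078033 − 1.078458) / 15 = 1.078005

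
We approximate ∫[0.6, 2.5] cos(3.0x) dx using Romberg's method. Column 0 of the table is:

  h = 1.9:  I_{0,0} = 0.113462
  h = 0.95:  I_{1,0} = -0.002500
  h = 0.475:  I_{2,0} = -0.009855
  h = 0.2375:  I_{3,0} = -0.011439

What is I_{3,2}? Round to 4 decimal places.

I_{2,1} = -0.009855 + (-0.009855 − (-0.002500))/3 = -0.012307
I_{3,1} = (4·(-0.011439) − (-0.009855)) / 3 = -0.011967
I_{3,2} = (16·(-0.011967) − (-0.012307)) / 15 = -0.011944
(Column j=1 coincides with Simpson's rule on the same nodes.)

-0.0119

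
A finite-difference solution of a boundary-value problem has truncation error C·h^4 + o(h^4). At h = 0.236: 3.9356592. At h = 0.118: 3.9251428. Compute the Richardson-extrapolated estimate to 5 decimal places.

Extrapolated value = (16·A(h/2) − A(h)) / (16 − 1)
= (16·3.9251428 − 3.9356592) / 15
= 58.8666256 / 15 = 3.9244417

3.92444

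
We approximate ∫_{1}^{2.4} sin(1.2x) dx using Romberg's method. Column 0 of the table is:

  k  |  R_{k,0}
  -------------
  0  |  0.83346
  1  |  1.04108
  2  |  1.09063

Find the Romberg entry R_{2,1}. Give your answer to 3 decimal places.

R_{2,1} = 1.09063 + (1.09063 − 1.04108)/3 = 1.10715
(Column j=1 coincides with Simpson's rule on the same nodes.)

1.107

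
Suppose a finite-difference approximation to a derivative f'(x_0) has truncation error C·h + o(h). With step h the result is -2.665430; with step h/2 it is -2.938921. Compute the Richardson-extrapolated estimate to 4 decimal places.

The leading error scales as h; refining by a factor of 2 reduces it by 2^1 = 2.
Extrapolated value = (2·A(h/2) − A(h)) / (2 − 1)
= (2·(-2.938921) − (-2.665430)) / 1
= -3.212412 / 1 = -3.212412

-3.2124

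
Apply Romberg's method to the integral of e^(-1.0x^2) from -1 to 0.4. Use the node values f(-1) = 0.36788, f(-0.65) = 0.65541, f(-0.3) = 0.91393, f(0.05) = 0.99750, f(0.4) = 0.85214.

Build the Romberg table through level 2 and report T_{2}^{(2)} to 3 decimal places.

T_{0}^{(0)} (trapezoid, 1 panel, h=1.4000): 0.85401
T_{1}^{(0)} (trapezoid, 2 panels, h=0.7000): 1.06676
T_{2}^{(0)} (trapezoid, 4 panels, h=0.3500): 1.11190
T_{1}^{(1)} = 1.06676 + (1.06676 − 0.85401)/3 = 1.13768
T_{2}^{(1)} = 1.11190 + (1.11190 − 1.06676)/3 = 1.12695
T_{2}^{(2)} = 1.12695 + (1.12695 − 1.13768)/15 = 1.12623

1.126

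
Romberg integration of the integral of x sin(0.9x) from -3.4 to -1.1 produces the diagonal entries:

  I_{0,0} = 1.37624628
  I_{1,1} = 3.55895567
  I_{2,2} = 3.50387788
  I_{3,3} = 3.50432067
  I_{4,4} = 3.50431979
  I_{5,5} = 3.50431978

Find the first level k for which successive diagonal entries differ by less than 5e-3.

k = 3

|I_{1,1} − I_{0,0}| = 2.18270939 ≥ 5e-3
|I_{2,2} − I_{1,1}| = 0.05507779 ≥ 5e-3
|I_{3,3} − I_{2,2}| = 0.00044279 < 5e-3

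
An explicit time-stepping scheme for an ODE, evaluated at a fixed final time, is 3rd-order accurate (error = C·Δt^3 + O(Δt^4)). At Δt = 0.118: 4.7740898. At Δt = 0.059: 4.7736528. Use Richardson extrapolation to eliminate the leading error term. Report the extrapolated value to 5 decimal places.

The leading error scales as Δt^3; refining by a factor of 2 reduces it by 2^3 = 8.
Extrapolated value = (8·A(Δt/2) − A(Δt)) / (8 − 1)
= (8·4.7736528 − 4.7740898) / 7
= 33.4151326 / 7 = 4.7735904

4.77359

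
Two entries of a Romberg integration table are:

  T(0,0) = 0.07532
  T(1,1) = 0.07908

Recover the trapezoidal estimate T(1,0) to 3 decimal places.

From T(1,1) = (4·T(1,0) − T(0,0))/3, solve for T(1,0):
4·T(1,0) = 3·0.07908 + 0.07532 = 0.31256
T(1,0) = 0.07814

0.078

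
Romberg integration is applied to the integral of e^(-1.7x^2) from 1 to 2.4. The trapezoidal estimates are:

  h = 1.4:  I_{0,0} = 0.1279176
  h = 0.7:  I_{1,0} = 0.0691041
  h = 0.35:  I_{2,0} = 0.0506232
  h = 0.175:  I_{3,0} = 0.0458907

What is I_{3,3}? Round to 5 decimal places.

0.04431

Richardson extrapolation on the trapezoidal column (denominator 4−1=3):
I_{1,1} = 0.0691041 + (0.0691041 − 0.1279176)/3 = 0.0494996
I_{2,1} = (4·0.0506232 − 0.0691041) / 3 = 0.0444629
I_{3,1} = (4·0.0458907 − 0.0506232) / 3 = 0.0443132
I_{2,2} = 0.0444629 + (0.0444629 − 0.0494996)/15 = 0.0441271
I_{3,2} = 0.0443132 + (0.0443132 − 0.0444629)/15 = 0.0443032
I_{3,3} = 0.0443032 + (0.0443032 − 0.0441271)/63 = 0.0443060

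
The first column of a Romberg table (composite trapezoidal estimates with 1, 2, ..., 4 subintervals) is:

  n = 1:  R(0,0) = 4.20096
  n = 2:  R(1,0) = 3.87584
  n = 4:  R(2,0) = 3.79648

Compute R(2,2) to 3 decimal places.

R(1,1) = (4·3.87584 − 4.20096) / 3 = 3.76747
R(2,1) = (4·3.79648 − 3.87584) / 3 = 3.77003
R(2,2) = 3.77003 + (3.77003 − 3.76747)/15 = 3.77020

3.770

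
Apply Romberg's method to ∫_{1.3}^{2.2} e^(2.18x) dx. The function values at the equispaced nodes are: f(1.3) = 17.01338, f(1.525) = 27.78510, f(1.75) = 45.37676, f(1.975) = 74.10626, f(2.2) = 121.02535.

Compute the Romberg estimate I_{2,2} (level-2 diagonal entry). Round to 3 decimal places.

47.713

I_{0,0} (trapezoid, 1 panel, h=0.9000): 62.11743
I_{1,0} (trapezoid, 2 panels, h=0.4500): 51.47826
I_{2,0} (trapezoid, 4 panels, h=0.2250): 48.66468
I_{1,1} = 51.47826 + (51.47826 − 62.11743)/3 = 47.93187
I_{2,1} = 48.66468 + (48.66468 − 51.47826)/3 = 47.72682
I_{2,2} = 47.72682 + (47.72682 − 47.93187)/15 = 47.71315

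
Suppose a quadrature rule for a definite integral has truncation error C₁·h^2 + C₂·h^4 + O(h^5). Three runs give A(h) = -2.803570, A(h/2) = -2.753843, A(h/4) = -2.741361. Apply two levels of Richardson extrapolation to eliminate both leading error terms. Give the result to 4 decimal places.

-2.7372

First eliminate the h^2 term (factor 2^2 = 4):
  B₁ = (4·(-2.753843) − (-2.803570))/3 = -2.737267
  B₂ = (4·(-2.741361) − (-2.753843))/3 = -2.737200
Then eliminate the h^4 term (factor 2^4 = 16):
  (16·(-2.737200) − (-2.737267))/15 = -2.737196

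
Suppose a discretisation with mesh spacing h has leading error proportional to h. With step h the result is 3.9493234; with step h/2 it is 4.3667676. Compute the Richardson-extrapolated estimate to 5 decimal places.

4.78421

The leading error scales as h; refining by a factor of 2 reduces it by 2^1 = 2.
Extrapolated value = (2·A(h/2) − A(h)) / (2 − 1)
= (2·4.3667676 − 3.9493234) / 1
= 4.7842118 / 1 = 4.7842118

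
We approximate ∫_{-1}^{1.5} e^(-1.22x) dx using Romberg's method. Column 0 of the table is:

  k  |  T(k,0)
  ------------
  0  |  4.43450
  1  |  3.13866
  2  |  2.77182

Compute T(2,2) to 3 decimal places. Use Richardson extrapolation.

2.646

Richardson extrapolation on the trapezoidal column (denominator 4−1=3):
T(1,1) = (4·3.13866 − 4.43450) / 3 = 2.70671
T(2,1) = (4·2.77182 − 3.13866) / 3 = 2.64954
T(2,2) = 2.64954 + (2.64954 − 2.70671)/15 = 2.64573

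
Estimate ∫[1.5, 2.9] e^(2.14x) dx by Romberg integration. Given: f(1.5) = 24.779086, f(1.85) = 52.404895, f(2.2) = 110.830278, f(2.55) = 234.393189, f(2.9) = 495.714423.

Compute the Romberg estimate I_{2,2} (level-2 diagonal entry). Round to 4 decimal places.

220.1260

I_{0,0} (trapezoid, 1 panel, h=1.4000): 364.345456
I_{1,0} (trapezoid, 2 panels, h=0.7000): 259.753923
I_{2,0} (trapezoid, 4 panels, h=0.3500): 230.256291
I_{1,1} = 259.753923 + (259.753923 − 364.345456)/3 = 224.890079
I_{2,1} = 230.256291 + (230.256291 − 259.753923)/3 = 220.423747
I_{2,2} = 220.423747 + (220.423747 − 224.890079)/15 = 220.125992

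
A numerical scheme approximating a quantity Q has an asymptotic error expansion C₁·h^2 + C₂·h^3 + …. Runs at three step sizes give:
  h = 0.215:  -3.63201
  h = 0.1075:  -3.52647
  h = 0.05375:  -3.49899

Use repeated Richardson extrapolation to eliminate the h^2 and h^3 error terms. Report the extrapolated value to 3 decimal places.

First eliminate the h^2 term (factor 2^2 = 4):
  B₁ = (4·(-3.52647) − (-3.63201))/3 = -3.49129
  B₂ = (4·(-3.49899) − (-3.52647))/3 = -3.48983
Then eliminate the h^3 term (factor 2^3 = 8):
  (8·(-3.48983) − (-3.49129))/7 = -3.48962

-3.490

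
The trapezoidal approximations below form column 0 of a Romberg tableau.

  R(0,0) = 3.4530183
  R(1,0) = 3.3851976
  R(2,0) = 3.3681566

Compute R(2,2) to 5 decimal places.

Richardson extrapolation on the trapezoidal column (denominator 4−1=3):
R(1,1) = 3.3851976 + (3.3851976 − 3.4530183)/3 = 3.3625907
R(2,1) = 3.3681566 + (3.3681566 − 3.3851976)/3 = 3.3624763
R(2,2) = 3.3624763 + (3.3624763 − 3.3625907)/15 = 3.3624687

3.36247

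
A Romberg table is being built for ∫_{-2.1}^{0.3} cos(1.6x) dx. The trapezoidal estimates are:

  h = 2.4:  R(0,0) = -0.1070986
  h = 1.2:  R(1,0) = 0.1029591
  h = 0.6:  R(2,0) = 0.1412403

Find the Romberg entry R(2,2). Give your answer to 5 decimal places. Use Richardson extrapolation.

Richardson extrapolation on the trapezoidal column (denominator 4−1=3):
R(1,1) = (4·0.1029591 − (-0.1070986)) / 3 = 0.1729783
R(2,1) = 0.1412403 + (0.1412403 − 0.1029591)/3 = 0.1540007
R(2,2) = 0.1540007 + (0.1540007 − 0.1729783)/15 = 0.1527355

0.15274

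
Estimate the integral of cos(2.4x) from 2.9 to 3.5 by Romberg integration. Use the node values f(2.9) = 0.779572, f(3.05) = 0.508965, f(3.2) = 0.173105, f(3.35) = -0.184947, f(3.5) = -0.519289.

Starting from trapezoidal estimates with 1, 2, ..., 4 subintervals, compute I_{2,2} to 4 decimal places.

I_{0,0} (trapezoid, 1 panel, h=0.6000): 0.078085
I_{1,0} (trapezoid, 2 panels, h=0.3000): 0.090974
I_{2,0} (trapezoid, 4 panels, h=0.1500): 0.094090
I_{1,1} = 0.090974 + (0.090974 − 0.078085)/3 = 0.095270
I_{2,1} = 0.094090 + (0.094090 − 0.090974)/3 = 0.095129
I_{2,2} = 0.095129 + (0.095129 − 0.095270)/15 = 0.095120

0.0951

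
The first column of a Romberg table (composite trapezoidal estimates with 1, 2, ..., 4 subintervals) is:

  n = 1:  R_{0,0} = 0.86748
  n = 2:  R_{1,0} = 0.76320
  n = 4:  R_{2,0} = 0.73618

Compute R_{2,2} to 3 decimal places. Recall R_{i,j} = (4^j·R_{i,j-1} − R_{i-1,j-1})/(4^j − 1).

0.727

Richardson extrapolation on the trapezoidal column (denominator 4−1=3):
R_{1,1} = 0.76320 + (0.76320 − 0.86748)/3 = 0.72844
R_{2,1} = (4·0.73618 − 0.76320) / 3 = 0.72717
R_{2,2} = (16·0.72717 − 0.72844) / 15 = 0.72709
(Column j=1 coincides with Simpson's rule on the same nodes.)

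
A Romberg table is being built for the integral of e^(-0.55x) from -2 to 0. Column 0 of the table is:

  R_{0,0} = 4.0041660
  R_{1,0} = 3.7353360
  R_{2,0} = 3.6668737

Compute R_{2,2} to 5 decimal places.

3.64394

Richardson extrapolation on the trapezoidal column (denominator 4−1=3):
R_{1,1} = (4·3.7353360 − 4.0041660) / 3 = 3.6457260
R_{2,1} = (4·3.6668737 − 3.7353360) / 3 = 3.6440529
R_{2,2} = 3.6440529 + (3.6440529 − 3.6457260)/15 = 3.6439414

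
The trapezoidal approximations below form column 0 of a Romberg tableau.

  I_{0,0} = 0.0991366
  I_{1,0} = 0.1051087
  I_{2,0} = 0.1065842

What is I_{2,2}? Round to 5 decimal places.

I_{1,1} = (4·0.1051087 − 0.0991366) / 3 = 0.1070994
I_{2,1} = (4·0.1065842 − 0.1051087) / 3 = 0.1070760
I_{2,2} = (16·0.1070760 − 0.1070994) / 15 = 0.1070744

0.10707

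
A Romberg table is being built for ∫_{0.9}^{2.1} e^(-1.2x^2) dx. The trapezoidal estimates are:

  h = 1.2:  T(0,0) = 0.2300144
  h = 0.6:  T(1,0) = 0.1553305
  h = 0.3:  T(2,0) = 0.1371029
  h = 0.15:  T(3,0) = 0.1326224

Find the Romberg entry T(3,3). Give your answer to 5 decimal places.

T(1,1) = (4·0.1553305 − 0.2300144) / 3 = 0.1304359
T(2,1) = (4·0.1371029 − 0.1553305) / 3 = 0.1310270
T(3,1) = 0.1326224 + (0.1326224 − 0.1371029)/3 = 0.1311289
T(2,2) = 0.1310270 + (0.1310270 − 0.1304359)/15 = 0.1310664
T(3,2) = (16·0.1311289 − 0.1310270) / 15 = 0.1311357
T(3,3) = (64·0.1311357 − 0.1310664) / 63 = 0.1311368

0.13114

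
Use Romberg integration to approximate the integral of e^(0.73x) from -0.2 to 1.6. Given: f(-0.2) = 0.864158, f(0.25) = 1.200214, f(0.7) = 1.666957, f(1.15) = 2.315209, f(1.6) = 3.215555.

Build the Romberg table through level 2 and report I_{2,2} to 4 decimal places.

3.2211

I_{0,0} (trapezoid, 1 panel, h=1.8000): 3.671742
I_{1,0} (trapezoid, 2 panels, h=0.9000): 3.336132
I_{2,0} (trapezoid, 4 panels, h=0.4500): 3.250006
I_{1,1} = 3.336132 + (3.336132 − 3.671742)/3 = 3.224262
I_{2,1} = 3.250006 + (3.250006 − 3.336132)/3 = 3.221297
I_{2,2} = 3.221297 + (3.221297 − 3.224262)/15 = 3.221099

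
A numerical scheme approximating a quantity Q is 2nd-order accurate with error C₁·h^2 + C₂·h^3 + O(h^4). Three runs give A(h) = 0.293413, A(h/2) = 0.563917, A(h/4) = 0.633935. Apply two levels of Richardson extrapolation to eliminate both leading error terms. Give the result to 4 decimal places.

First eliminate the h^2 term (factor 2^2 = 4):
  B₁ = (4·0.563917 − 0.293413)/3 = 0.654085
  B₂ = (4·0.633935 − 0.563917)/3 = 0.657274
Then eliminate the h^3 term (factor 2^3 = 8):
  (8·0.657274 − 0.654085)/7 = 0.657730

0.6577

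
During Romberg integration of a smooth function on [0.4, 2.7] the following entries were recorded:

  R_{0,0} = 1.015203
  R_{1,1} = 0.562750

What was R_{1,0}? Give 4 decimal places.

0.6759

From R_{1,1} = (4·R_{1,0} − R_{0,0})/3, solve for R_{1,0}:
4·R_{1,0} = 3·0.562750 + 1.015203 = 2.703453
R_{1,0} = 0.675863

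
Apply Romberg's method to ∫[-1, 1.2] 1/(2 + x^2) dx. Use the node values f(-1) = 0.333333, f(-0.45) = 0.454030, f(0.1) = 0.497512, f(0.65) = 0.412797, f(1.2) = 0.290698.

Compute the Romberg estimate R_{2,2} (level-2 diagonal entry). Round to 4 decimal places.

R_{0,0} (trapezoid, 1 panel, h=2.2000): 0.686434
R_{1,0} (trapezoid, 2 panels, h=1.1000): 0.890480
R_{2,0} (trapezoid, 4 panels, h=0.5500): 0.921995
R_{1,1} = 0.890480 + (0.890480 − 0.686434)/3 = 0.958495
R_{2,1} = 0.921995 + (0.921995 − 0.890480)/3 = 0.932500
R_{2,2} = 0.932500 + (0.932500 − 0.958495)/15 = 0.930767

0.9308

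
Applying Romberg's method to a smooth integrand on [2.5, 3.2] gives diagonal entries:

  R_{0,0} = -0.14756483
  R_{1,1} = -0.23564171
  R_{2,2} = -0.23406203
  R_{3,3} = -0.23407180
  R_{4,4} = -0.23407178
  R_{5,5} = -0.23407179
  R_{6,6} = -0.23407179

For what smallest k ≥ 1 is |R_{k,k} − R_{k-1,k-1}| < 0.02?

|R_{1,1} − R_{0,0}| = 0.08807688 ≥ 0.02
|R_{2,2} − R_{1,1}| = 0.00157968 < 0.02

k = 2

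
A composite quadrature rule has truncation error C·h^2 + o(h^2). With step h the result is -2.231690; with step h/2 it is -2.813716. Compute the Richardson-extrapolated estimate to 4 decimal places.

Extrapolated value = (4·A(h/2) − A(h)) / (4 − 1)
= (4·(-2.813716) − (-2.231690)) / 3
= -9.023174 / 3 = -3.007725

-3.0077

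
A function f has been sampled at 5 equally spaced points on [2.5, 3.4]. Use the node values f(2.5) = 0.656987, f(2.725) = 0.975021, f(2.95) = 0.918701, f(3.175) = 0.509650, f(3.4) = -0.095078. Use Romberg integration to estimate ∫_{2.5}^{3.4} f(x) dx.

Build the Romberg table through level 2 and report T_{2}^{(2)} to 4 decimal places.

T_{0}^{(0)} (trapezoid, 1 panel, h=0.9000): 0.252859
T_{1}^{(0)} (trapezoid, 2 panels, h=0.4500): 0.539845
T_{2}^{(0)} (trapezoid, 4 panels, h=0.2250): 0.603973
T_{1}^{(1)} = 0.539845 + (0.539845 − 0.252859)/3 = 0.635507
T_{2}^{(1)} = 0.603973 + (0.603973 − 0.539845)/3 = 0.625349
T_{2}^{(2)} = 0.625349 + (0.625349 − 0.635507)/15 = 0.624672

0.6247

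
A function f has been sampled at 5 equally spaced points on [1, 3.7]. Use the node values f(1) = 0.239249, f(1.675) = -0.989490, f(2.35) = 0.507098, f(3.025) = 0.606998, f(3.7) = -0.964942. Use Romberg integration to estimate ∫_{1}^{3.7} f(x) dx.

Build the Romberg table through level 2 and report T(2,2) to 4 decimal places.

T(0,0) (trapezoid, 1 panel, h=2.7000): -0.979686
T(1,0) (trapezoid, 2 panels, h=1.3500): 0.194740
T(2,0) (trapezoid, 4 panels, h=0.6750): -0.160812
T(1,1) = 0.194740 + (0.194740 − (-0.979686))/3 = 0.586215
T(2,1) = -0.160812 + (-0.160812 − 0.194740)/3 = -0.279329
T(2,2) = -0.279329 + (-0.279329 − 0.586215)/15 = -0.337032

-0.3370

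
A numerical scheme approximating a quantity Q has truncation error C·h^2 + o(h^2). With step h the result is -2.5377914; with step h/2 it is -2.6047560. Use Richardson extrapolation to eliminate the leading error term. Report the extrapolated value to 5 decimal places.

-2.62708

Extrapolated value = (4·A(h/2) − A(h)) / (4 − 1)
= (4·(-2.6047560) − (-2.5377914)) / 3
= -7.8812326 / 3 = -2.6270775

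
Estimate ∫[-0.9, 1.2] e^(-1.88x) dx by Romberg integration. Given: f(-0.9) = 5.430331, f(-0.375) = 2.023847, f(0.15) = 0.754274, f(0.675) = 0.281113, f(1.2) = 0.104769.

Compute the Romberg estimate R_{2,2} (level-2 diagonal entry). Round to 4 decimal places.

2.8363

R_{0,0} (trapezoid, 1 panel, h=2.1000): 5.811855
R_{1,0} (trapezoid, 2 panels, h=1.0500): 3.697915
R_{2,0} (trapezoid, 4 panels, h=0.5250): 3.059062
R_{1,1} = 3.697915 + (3.697915 − 5.811855)/3 = 2.993268
R_{2,1} = 3.059062 + (3.059062 − 3.697915)/3 = 2.846111
R_{2,2} = 2.846111 + (2.846111 − 2.993268)/15 = 2.836301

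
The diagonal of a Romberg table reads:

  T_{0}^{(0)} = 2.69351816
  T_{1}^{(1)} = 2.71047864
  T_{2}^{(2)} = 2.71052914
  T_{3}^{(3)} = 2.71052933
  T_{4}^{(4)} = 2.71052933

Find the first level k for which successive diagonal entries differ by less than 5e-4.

|T_{1}^{(1)} − T_{0}^{(0)}| = 0.01696048 ≥ 5e-4
|T_{2}^{(2)} − T_{1}^{(1)}| = 0.00005050 < 5e-4

k = 2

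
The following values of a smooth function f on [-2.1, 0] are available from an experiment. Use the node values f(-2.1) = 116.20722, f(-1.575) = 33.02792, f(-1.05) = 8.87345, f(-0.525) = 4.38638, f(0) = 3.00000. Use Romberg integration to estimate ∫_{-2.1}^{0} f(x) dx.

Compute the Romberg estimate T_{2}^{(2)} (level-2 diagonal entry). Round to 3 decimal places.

T_{0}^{(0)} (trapezoid, 1 panel, h=2.1000): 125.16758
T_{1}^{(0)} (trapezoid, 2 panels, h=1.0500): 71.90091
T_{2}^{(0)} (trapezoid, 4 panels, h=0.5250): 55.59296
T_{1}^{(1)} = 71.90091 + (71.90091 − 125.16758)/3 = 54.14535
T_{2}^{(1)} = 55.59296 + (55.59296 − 71.90091)/3 = 50.15698
T_{2}^{(2)} = 50.15698 + (50.15698 − 54.14535)/15 = 49.89109

49.891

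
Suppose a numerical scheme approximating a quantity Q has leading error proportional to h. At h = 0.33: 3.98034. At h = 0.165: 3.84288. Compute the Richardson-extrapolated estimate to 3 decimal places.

The leading error scales as h; refining by a factor of 2 reduces it by 2^1 = 2.
Extrapolated value = (2·A(h/2) − A(h)) / (2 − 1)
= (2·3.84288 − 3.98034) / 1
= 3.70542 / 1 = 3.70542

3.705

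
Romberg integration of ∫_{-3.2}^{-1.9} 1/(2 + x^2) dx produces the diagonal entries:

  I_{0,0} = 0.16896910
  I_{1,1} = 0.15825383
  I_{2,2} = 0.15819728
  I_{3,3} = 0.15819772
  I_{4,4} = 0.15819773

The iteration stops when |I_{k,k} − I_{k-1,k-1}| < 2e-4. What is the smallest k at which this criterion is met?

|I_{1,1} − I_{0,0}| = 0.01071527 ≥ 2e-4
|I_{2,2} − I_{1,1}| = 0.00005655 < 2e-4

k = 2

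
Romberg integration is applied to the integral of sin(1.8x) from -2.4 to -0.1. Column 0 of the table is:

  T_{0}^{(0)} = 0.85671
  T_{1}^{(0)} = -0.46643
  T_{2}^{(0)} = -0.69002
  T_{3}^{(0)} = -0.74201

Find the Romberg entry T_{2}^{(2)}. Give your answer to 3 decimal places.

Richardson extrapolation on the trapezoidal column (denominator 4−1=3):
T_{1}^{(1)} = (4·(-0.46643) − 0.85671) / 3 = -0.90748
T_{2}^{(1)} = -0.69002 + (-0.69002 − (-0.46643))/3 = -0.76455
T_{2}^{(2)} = (16·(-0.76455) − (-0.90748)) / 15 = -0.75502

-0.755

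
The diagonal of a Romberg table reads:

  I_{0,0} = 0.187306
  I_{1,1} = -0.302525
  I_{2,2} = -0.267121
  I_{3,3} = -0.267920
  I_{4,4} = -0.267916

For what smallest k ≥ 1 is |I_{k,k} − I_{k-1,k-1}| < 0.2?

|I_{1,1} − I_{0,0}| = 0.489831 ≥ 0.2
|I_{2,2} − I_{1,1}| = 0.035404 < 0.2

k = 2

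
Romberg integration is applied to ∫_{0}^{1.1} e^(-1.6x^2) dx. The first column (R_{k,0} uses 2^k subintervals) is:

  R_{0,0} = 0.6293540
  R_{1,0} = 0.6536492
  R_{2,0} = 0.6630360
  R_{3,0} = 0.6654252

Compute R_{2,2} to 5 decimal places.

Richardson extrapolation on the trapezoidal column (denominator 4−1=3):
R_{1,1} = (4·0.6536492 − 0.6293540) / 3 = 0.6617476
R_{2,1} = (4·0.6630360 − 0.6536492) / 3 = 0.6661649
R_{2,2} = (16·0.6661649 − 0.6617476) / 15 = 0.6664594

0.66646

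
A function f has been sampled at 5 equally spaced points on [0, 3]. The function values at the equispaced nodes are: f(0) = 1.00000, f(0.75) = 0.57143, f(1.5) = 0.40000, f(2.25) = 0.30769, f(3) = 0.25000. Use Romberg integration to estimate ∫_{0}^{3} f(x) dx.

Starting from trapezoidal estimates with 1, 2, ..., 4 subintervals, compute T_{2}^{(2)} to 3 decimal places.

T_{0}^{(0)} (trapezoid, 1 panel, h=3.0000): 1.87500
T_{1}^{(0)} (trapezoid, 2 panels, h=1.5000): 1.53750
T_{2}^{(0)} (trapezoid, 4 panels, h=0.7500): 1.42809
T_{1}^{(1)} = 1.53750 + (1.53750 − 1.87500)/3 = 1.42500
T_{2}^{(1)} = 1.42809 + (1.42809 − 1.53750)/3 = 1.39162
T_{2}^{(2)} = 1.39162 + (1.39162 − 1.42500)/15 = 1.38939

1.389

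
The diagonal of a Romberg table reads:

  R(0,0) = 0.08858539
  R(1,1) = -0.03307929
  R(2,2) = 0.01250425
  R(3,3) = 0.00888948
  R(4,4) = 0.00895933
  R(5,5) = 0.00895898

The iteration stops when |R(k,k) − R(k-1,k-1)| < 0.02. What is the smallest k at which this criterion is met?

|R(1,1) − R(0,0)| = 0.12166468 ≥ 0.02
|R(2,2) − R(1,1)| = 0.04558354 ≥ 0.02
|R(3,3) − R(2,2)| = 0.00361477 < 0.02

k = 3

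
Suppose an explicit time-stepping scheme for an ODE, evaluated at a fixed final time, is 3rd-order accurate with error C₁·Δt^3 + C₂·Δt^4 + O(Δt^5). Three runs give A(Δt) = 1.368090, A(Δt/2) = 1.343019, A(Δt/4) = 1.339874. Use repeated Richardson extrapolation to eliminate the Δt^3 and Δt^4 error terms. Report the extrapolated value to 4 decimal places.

1.3394

First eliminate the Δt^3 term (factor 2^3 = 8):
  B₁ = (8·1.343019 − 1.368090)/7 = 1.339437
  B₂ = (8·1.339874 − 1.343019)/7 = 1.339425
Then eliminate the Δt^4 term (factor 2^4 = 16):
  (16·1.339425 − 1.339437)/15 = 1.339424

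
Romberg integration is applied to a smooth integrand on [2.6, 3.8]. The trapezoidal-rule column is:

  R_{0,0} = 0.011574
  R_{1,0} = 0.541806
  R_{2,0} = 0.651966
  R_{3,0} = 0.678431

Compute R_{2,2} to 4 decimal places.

R_{1,1} = (4·0.541806 − 0.011574) / 3 = 0.718550
R_{2,1} = (4·0.651966 − 0.541806) / 3 = 0.688686
R_{2,2} = (16·0.688686 − 0.718550) / 15 = 0.686695

0.6867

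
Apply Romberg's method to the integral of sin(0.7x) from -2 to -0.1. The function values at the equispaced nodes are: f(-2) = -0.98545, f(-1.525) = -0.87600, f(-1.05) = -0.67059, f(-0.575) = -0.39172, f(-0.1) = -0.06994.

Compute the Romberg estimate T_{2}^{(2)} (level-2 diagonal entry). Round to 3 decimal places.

-1.182

T_{0}^{(0)} (trapezoid, 1 panel, h=1.9000): -1.00262
T_{1}^{(0)} (trapezoid, 2 panels, h=0.9500): -1.13837
T_{2}^{(0)} (trapezoid, 4 panels, h=0.4750): -1.17135
T_{1}^{(1)} = -1.13837 + (-1.13837 − (-1.00262))/3 = -1.18362
T_{2}^{(1)} = -1.17135 + (-1.17135 − (-1.13837))/3 = -1.18234
T_{2}^{(2)} = -1.18234 + (-1.18234 − (-1.18362))/15 = -1.18225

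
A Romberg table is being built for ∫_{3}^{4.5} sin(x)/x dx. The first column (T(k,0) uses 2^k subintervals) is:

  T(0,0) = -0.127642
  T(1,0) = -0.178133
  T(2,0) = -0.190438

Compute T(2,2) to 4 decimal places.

-0.1945

Richardson extrapolation on the trapezoidal column (denominator 4−1=3):
T(1,1) = -0.178133 + (-0.178133 − (-0.127642))/3 = -0.194963
T(2,1) = -0.190438 + (-0.190438 − (-0.178133))/3 = -0.194540
T(2,2) = -0.194540 + (-0.194540 − (-0.194963))/15 = -0.194512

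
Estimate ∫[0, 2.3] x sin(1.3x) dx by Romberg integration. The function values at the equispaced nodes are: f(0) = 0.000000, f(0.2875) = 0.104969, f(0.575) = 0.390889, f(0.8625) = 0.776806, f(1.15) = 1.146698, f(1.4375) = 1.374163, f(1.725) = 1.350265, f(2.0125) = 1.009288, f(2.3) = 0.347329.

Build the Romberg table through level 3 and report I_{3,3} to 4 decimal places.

I_{0,0} (trapezoid, 1 panel, h=2.3000): 0.399428
I_{1,0} (trapezoid, 2 panels, h=1.1500): 1.518417
I_{2,0} (trapezoid, 4 panels, h=0.5750): 1.760372
I_{3,0} (trapezoid, 8 panels, h=0.2875): 1.818938
I_{1,1} = 1.518417 + (1.518417 − 0.399428)/3 = 1.891413
I_{2,1} = 1.760372 + (1.760372 − 1.518417)/3 = 1.841024
I_{3,1} = 1.818938 + (1.818938 − 1.760372)/3 = 1.838460
I_{2,2} = 1.841024 + (1.841024 − 1.891413)/15 = 1.837665
I_{3,2} = 1.838460 + (1.838460 − 1.841024)/15 = 1.838289
I_{3,3} = 1.838289 + (1.838289 − 1.837665)/63 = 1.838299

1.8383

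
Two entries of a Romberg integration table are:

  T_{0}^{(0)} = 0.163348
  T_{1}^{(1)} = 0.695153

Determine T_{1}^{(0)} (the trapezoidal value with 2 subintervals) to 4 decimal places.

0.5622

From T_{1}^{(1)} = (4·T_{1}^{(0)} − T_{0}^{(0)})/3, solve for T_{1}^{(0)}:
4·T_{1}^{(0)} = 3·0.695153 + 0.163348 = 2.248807
T_{1}^{(0)} = 0.562202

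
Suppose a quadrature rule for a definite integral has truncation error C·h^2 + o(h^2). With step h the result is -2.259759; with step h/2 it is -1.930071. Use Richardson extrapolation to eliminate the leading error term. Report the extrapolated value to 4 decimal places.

-1.8202

The leading error scales as h^2; refining by a factor of 2 reduces it by 2^2 = 4.
Extrapolated value = (4·A(h/2) − A(h)) / (4 − 1)
= (4·(-1.930071) − (-2.259759)) / 3
= -5.460525 / 3 = -1.820175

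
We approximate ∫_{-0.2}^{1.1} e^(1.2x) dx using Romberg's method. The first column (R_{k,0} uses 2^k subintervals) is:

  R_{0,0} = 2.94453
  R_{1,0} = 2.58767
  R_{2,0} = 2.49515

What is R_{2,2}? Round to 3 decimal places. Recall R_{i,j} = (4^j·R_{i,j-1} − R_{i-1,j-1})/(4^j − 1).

R_{1,1} = (4·2.58767 − 2.94453) / 3 = 2.46872
R_{2,1} = (4·2.49515 − 2.58767) / 3 = 2.46431
R_{2,2} = (16·2.46431 − 2.46872) / 15 = 2.46402

2.464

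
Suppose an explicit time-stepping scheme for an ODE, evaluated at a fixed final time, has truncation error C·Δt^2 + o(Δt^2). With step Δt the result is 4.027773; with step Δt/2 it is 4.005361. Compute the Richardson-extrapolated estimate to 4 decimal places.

3.9979

The leading error scales as Δt^2; refining by a factor of 2 reduces it by 2^2 = 4.
Extrapolated value = (4·A(Δt/2) − A(Δt)) / (4 − 1)
= (4·4.005361 − 4.027773) / 3
= 11.993671 / 3 = 3.997890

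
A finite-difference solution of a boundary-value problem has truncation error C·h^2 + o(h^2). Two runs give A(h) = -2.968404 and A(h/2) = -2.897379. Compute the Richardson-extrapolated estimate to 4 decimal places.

-2.8737

Extrapolated value = (4·A(h/2) − A(h)) / (4 − 1)
= (4·(-2.897379) − (-2.968404)) / 3
= -8.621112 / 3 = -2.873704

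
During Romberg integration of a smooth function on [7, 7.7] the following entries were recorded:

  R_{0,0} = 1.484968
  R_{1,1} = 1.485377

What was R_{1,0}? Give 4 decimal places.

From R_{1,1} = (4·R_{1,0} − R_{0,0})/3, solve for R_{1,0}:
4·R_{1,0} = 3·1.485377 + 1.484968 = 5.941099
R_{1,0} = 1.485275

1.4853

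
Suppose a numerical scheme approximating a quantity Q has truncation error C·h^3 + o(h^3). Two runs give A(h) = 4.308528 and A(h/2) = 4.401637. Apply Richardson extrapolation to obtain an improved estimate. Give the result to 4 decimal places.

The leading error scales as h^3; refining by a factor of 2 reduces it by 2^3 = 8.
Extrapolated value = (8·A(h/2) − A(h)) / (8 − 1)
= (8·4.401637 − 4.308528) / 7
= 30.904568 / 7 = 4.414938

4.4149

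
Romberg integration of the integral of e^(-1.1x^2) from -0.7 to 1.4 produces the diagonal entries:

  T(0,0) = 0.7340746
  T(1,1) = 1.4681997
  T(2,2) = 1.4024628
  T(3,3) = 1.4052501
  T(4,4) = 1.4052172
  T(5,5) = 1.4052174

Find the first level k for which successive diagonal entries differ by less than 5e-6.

|T(1,1) − T(0,0)| = 0.7341251 ≥ 5e-6
|T(2,2) − T(1,1)| = 0.0657369 ≥ 5e-6
|T(3,3) − T(2,2)| = 0.0027873 ≥ 5e-6
|T(4,4) − T(3,3)| = 0.0000329 ≥ 5e-6
|T(5,5) − T(4,4)| = 0.0000002 < 5e-6

k = 5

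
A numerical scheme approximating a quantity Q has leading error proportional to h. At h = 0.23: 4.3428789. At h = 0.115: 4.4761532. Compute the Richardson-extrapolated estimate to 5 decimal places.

4.60943

The leading error scales as h; refining by a factor of 2 reduces it by 2^1 = 2.
Extrapolated value = (2·A(h/2) − A(h)) / (2 − 1)
= (2·4.4761532 − 4.3428789) / 1
= 4.6094275 / 1 = 4.6094275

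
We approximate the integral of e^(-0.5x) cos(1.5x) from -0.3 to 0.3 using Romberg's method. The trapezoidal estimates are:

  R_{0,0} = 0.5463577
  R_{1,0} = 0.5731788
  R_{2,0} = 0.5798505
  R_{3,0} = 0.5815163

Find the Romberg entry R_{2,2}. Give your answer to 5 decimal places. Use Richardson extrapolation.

0.58207

Richardson extrapolation on the trapezoidal column (denominator 4−1=3):
R_{1,1} = 0.5731788 + (0.5731788 − 0.5463577)/3 = 0.5821192
R_{2,1} = 0.5798505 + (0.5798505 − 0.5731788)/3 = 0.5820744
R_{2,2} = 0.5820744 + (0.5820744 − 0.5821192)/15 = 0.5820714
(Column j=1 coincides with Simpson's rule on the same nodes.)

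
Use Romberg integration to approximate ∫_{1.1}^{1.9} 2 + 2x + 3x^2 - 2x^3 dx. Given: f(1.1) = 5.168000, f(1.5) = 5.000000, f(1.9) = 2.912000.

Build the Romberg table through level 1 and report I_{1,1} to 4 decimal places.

3.7440

I_{0,0} (trapezoid, 1 panel, h=0.8000): 3.232000
I_{1,0} (trapezoid, 2 panels, h=0.4000): 3.616000
I_{1,1} = 3.616000 + (3.616000 − 3.232000)/3 = 3.744000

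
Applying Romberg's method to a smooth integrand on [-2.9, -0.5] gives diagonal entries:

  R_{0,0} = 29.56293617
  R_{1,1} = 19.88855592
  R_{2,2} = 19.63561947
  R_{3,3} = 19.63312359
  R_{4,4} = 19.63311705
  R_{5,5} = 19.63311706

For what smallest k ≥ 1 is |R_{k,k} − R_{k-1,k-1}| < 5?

k = 2

|R_{1,1} − R_{0,0}| = 9.67438025 ≥ 5
|R_{2,2} − R_{1,1}| = 0.25293645 < 5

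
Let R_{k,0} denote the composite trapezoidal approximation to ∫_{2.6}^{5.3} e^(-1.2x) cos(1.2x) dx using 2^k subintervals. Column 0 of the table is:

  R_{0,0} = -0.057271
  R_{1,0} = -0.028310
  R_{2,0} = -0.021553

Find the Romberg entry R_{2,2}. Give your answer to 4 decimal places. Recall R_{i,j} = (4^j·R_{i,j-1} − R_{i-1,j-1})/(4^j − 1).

R_{1,1} = -0.028310 + (-0.028310 − (-0.057271))/3 = -0.018656
R_{2,1} = -0.021553 + (-0.021553 − (-0.028310))/3 = -0.019301
R_{2,2} = -0.019301 + (-0.019301 − (-0.018656))/15 = -0.019344

-0.0193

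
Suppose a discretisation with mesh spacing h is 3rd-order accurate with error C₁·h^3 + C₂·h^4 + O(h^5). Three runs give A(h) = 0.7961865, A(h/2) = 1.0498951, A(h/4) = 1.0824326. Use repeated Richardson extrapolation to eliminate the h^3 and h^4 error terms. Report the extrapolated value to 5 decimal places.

First eliminate the h^3 term (factor 2^3 = 8):
  B₁ = (8·1.0498951 − 0.7961865)/7 = 1.0861392
  B₂ = (8·1.0824326 − 1.0498951)/7 = 1.0870808
Then eliminate the h^4 term (factor 2^4 = 16):
  (16·1.0870808 − 1.0861392)/15 = 1.0871436

1.08714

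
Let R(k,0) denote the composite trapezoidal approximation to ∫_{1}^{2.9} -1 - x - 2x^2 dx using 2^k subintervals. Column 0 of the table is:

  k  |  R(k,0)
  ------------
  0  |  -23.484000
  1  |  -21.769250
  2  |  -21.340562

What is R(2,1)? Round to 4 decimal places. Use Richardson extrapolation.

Richardson extrapolation on the trapezoidal column (denominator 4−1=3):
R(2,1) = -21.340562 + (-21.340562 − (-21.769250))/3 = -21.197666

-21.1977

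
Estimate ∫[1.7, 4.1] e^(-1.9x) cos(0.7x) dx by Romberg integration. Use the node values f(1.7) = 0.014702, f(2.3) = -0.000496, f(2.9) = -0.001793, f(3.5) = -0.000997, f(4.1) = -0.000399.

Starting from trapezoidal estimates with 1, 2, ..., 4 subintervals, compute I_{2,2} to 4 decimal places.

0.0008

I_{0,0} (trapezoid, 1 panel, h=2.4000): 0.017164
I_{1,0} (trapezoid, 2 panels, h=1.2000): 0.006430
I_{2,0} (trapezoid, 4 panels, h=0.6000): 0.002319
I_{1,1} = 0.006430 + (0.006430 − 0.017164)/3 = 0.002852
I_{2,1} = 0.002319 + (0.002319 − 0.006430)/3 = 0.000949
I_{2,2} = 0.000949 + (0.000949 − 0.002852)/15 = 0.000822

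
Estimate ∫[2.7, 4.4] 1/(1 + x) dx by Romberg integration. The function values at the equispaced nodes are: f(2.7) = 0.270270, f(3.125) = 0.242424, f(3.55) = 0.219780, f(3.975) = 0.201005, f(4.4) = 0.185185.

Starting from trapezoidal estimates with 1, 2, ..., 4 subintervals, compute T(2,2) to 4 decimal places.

T(0,0) (trapezoid, 1 panel, h=1.7000): 0.387137
T(1,0) (trapezoid, 2 panels, h=0.8500): 0.380381
T(2,0) (trapezoid, 4 panels, h=0.4250): 0.378648
T(1,1) = 0.380381 + (0.380381 − 0.387137)/3 = 0.378129
T(2,1) = 0.378648 + (0.378648 − 0.380381)/3 = 0.378070
T(2,2) = 0.378070 + (0.378070 − 0.378129)/15 = 0.378066

0.3781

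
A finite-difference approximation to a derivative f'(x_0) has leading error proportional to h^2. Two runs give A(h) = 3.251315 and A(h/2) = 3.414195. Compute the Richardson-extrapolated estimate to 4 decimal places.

The leading error scales as h^2; refining by a factor of 2 reduces it by 2^2 = 4.
Extrapolated value = (4·A(h/2) − A(h)) / (4 − 1)
= (4·3.414195 − 3.251315) / 3
= 10.405465 / 3 = 3.468488

3.4685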